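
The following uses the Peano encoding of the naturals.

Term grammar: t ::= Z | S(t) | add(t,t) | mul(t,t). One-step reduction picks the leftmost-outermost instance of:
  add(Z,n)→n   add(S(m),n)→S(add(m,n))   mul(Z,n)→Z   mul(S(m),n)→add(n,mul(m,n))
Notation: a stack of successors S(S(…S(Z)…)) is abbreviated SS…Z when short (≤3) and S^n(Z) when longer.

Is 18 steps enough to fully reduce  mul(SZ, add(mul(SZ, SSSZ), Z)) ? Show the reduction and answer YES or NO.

  start: mul(SZ, add(mul(SZ, SSSZ), Z))
  [1] add(add(mul(SZ, SSSZ), Z), mul(Z, add(mul(SZ, SSSZ), Z)))
  [2] add(add(add(SSSZ, mul(Z, SSSZ)), Z), mul(Z, add(mul(SZ, SSSZ), Z)))
  [3] add(add(S(add(SSZ, mul(Z, SSSZ))), Z), mul(Z, add(mul(SZ, SSSZ), Z)))
  [4] add(S(add(add(SSZ, mul(Z, SSSZ)), Z)), mul(Z, add(mul(SZ, SSSZ), Z)))
  [5] S(add(add(add(SSZ, mul(Z, SSSZ)), Z), mul(Z, add(mul(SZ, SSSZ), Z))))
  [6] S(add(add(S(add(SZ, mul(Z, SSSZ))), Z), mul(Z, add(mul(SZ, SSSZ), Z))))
  [7] S(add(S(add(add(SZ, mul(Z, SSSZ)), Z)), mul(Z, add(mul(SZ, SSSZ), Z))))
  [8] S(S(add(add(add(SZ, mul(Z, SSSZ)), Z), mul(Z, add(mul(SZ, SSSZ), Z)))))
  [9] S(S(add(add(S(add(Z, mul(Z, SSSZ))), Z), mul(Z, add(mul(SZ, SSSZ), Z)))))
  [10] S(S(add(S(add(add(Z, mul(Z, SSSZ)), Z)), mul(Z, add(mul(SZ, SSSZ), Z)))))
  [11] S(S(S(add(add(add(Z, mul(Z, SSSZ)), Z), mul(Z, add(mul(SZ, SSSZ), Z))))))
  [12] S(S(S(add(add(mul(Z, SSSZ), Z), mul(Z, add(mul(SZ, SSSZ), Z))))))
  [13] S(S(S(add(add(Z, Z), mul(Z, add(mul(SZ, SSSZ), Z))))))
  [14] S(S(S(add(Z, mul(Z, add(mul(SZ, SSSZ), Z))))))
  [15] S(S(S(mul(Z, add(mul(SZ, SSSZ), Z)))))
  [16] SSSZ

Answer: YES — reaches normal form SSSZ in 16 ≤ 18 steps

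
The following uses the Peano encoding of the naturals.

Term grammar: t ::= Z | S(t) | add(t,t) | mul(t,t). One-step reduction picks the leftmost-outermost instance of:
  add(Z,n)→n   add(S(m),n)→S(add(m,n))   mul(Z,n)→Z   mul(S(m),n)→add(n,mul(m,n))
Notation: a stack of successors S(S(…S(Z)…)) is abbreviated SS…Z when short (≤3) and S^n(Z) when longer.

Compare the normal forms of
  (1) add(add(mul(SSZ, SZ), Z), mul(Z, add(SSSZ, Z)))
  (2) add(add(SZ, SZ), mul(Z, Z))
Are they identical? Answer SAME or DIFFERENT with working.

Term A:
  start: add(add(mul(SSZ, SZ), Z), mul(Z, add(SSSZ, Z)))
  [1] add(add(add(SZ, mul(SZ, SZ)), Z), mul(Z, add(SSSZ, Z)))
  [2] add(add(S(add(Z, mul(SZ, SZ))), Z), mul(Z, add(SSSZ, Z)))
  [3] add(S(add(add(Z, mul(SZ, SZ)), Z)), mul(Z, add(SSSZ, Z)))
  [4] S(add(add(add(Z, mul(SZ, SZ)), Z), mul(Z, add(SSSZ, Z))))
  [5] S(add(add(mul(SZ, SZ), Z), mul(Z, add(SSSZ, Z))))
  [6] S(add(add(add(SZ, mul(Z, SZ)), Z), mul(Z, add(SSSZ, Z))))
  [7] S(add(add(S(add(Z, mul(Z, SZ))), Z), mul(Z, add(SSSZ, Z))))
  [8] S(add(S(add(add(Z, mul(Z, SZ)), Z)), mul(Z, add(SSSZ, Z))))
  [9] S(S(add(add(add(Z, mul(Z, SZ)), Z), mul(Z, add(SSSZ, Z)))))
  [10] S(S(add(add(mul(Z, SZ), Z), mul(Z, add(SSSZ, Z)))))
  [11] S(S(add(add(Z, Z), mul(Z, add(SSSZ, Z)))))
  [12] S(S(add(Z, mul(Z, add(SSSZ, Z)))))
  [13] S(S(mul(Z, add(SSSZ, Z))))
  [14] SSZ

Term B:
  start: add(add(SZ, SZ), mul(Z, Z))
  [1] add(S(add(Z, SZ)), mul(Z, Z))
  [2] S(add(add(Z, SZ), mul(Z, Z)))
  [3] S(add(SZ, mul(Z, Z)))
  [4] S(S(add(Z, mul(Z, Z))))
  [5] S(S(mul(Z, Z)))
  [6] SSZ

Answer: SAME — A ⇓ SSZ, B ⇓ SSZ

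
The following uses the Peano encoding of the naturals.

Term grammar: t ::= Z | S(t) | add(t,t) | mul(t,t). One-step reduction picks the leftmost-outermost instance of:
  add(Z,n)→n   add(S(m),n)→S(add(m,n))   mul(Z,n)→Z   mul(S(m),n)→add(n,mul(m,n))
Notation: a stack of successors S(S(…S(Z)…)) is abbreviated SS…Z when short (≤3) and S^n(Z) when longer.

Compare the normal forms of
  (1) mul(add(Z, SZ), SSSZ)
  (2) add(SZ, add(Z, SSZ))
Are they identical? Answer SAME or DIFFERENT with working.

Term A:
  start: mul(add(Z, SZ), SSSZ)
  [1] mul(SZ, SSSZ)
  [2] add(SSSZ, mul(Z, SSSZ))
  [3] S(add(SSZ, mul(Z, SSSZ)))
  [4] S(S(add(SZ, mul(Z, SSSZ))))
  [5] S(S(S(add(Z, mul(Z, SSSZ)))))
  [6] S(S(S(mul(Z, SSSZ))))
  [7] SSSZ

Term B:
  start: add(SZ, add(Z, SSZ))
  [1] S(add(Z, add(Z, SSZ)))
  [2] S(add(Z, SSZ))
  [3] SSSZ

Answer: SAME — A ⇓ SSSZ, B ⇓ SSSZ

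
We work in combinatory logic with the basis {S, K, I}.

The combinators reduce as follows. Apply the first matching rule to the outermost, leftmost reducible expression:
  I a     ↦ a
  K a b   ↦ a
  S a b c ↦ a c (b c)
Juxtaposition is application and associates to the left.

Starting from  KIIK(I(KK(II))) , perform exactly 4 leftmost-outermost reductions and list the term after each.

  start: KIIK(I(KK(II)))
  [1] IK(I(KK(II)))
  [2] K(I(KK(II)))
  [3] K(KK(II))
  [4] KK

Answer: after 4 steps: KK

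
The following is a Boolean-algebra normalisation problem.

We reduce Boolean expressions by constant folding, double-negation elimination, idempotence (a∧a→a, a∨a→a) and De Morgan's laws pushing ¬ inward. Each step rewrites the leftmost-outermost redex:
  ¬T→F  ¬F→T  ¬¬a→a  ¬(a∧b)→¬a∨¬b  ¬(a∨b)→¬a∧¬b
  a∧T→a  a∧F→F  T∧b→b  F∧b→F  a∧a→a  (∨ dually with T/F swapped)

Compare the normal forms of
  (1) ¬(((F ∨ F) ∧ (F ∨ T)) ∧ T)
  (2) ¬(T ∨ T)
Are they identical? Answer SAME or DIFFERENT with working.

Term A:
  start: ¬(((F ∨ F) ∧ (F ∨ T)) ∧ T)
  [1] ¬((F ∨ F) ∧ (F ∨ T)) ∨ ¬T
  [2] (¬(F ∨ F) ∨ ¬(F ∨ T)) ∨ ¬T
  [3] ((¬F ∧ ¬F) ∨ ¬(F ∨ T)) ∨ ¬T
  [4] (¬F ∨ ¬(F ∨ T)) ∨ ¬T
  [5] (T ∨ ¬(F ∨ T)) ∨ ¬T
  [6] T ∨ ¬T
  [7] T

Term B:
  start: ¬(T ∨ T)
  [1] ¬T ∧ ¬T
  [2] ¬T
  [3] F

Answer: DIFFERENT — A ⇓ T, B ⇓ F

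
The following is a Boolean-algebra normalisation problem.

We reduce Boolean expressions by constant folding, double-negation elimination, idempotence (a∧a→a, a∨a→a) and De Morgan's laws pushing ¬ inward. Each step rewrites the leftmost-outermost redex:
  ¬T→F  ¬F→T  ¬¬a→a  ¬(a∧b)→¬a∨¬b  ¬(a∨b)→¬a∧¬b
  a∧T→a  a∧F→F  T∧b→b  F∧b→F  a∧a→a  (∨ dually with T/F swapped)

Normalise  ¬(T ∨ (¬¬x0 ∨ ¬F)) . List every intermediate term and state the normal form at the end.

Answer: normal form = F  (in 3 steps)

Reduction:
  start: ¬(T ∨ (¬¬x0 ∨ ¬F))
  [1] ¬T ∧ ¬(¬¬x0 ∨ ¬F)
  [2] F ∧ ¬(¬¬x0 ∨ ¬F)
  [3] F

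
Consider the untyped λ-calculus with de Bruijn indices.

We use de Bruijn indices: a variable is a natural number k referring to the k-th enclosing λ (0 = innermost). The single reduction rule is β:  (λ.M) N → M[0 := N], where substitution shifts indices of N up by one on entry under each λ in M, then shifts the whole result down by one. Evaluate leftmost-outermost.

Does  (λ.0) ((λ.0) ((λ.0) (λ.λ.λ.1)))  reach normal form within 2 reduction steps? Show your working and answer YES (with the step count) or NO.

  start: (λ.0) ((λ.0) ((λ.0) (λ.λ.λ.1)))
  →1  (λ.0) ((λ.0) (λ.λ.λ.1))
  →2  (λ.0) (λ.λ.λ.1)

Answer: NO — after 2 steps the term is (λ.0) (λ.λ.λ.1), not yet normal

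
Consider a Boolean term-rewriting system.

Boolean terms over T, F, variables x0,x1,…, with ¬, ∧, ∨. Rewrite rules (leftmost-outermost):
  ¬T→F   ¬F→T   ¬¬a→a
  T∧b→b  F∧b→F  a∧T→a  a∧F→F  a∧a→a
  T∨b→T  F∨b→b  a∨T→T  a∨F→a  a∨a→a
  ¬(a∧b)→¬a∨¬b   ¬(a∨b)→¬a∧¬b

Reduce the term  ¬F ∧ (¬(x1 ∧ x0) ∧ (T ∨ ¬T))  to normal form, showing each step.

  start: ¬F ∧ (¬(x1 ∧ x0) ∧ (T ∨ ¬T))
  step 1: T ∧ (¬(x1 ∧ x0) ∧ (T ∨ ¬T))
  step 2: ¬(x1 ∧ x0) ∧ (T ∨ ¬T)
  step 3: (¬x1 ∨ ¬x0) ∧ (T ∨ ¬T)
  step 4: (¬x1 ∨ ¬x0) ∧ T
  step 5: ¬x1 ∨ ¬x0

Answer: normal form = ¬x1 ∨ ¬x0  (in 5 steps)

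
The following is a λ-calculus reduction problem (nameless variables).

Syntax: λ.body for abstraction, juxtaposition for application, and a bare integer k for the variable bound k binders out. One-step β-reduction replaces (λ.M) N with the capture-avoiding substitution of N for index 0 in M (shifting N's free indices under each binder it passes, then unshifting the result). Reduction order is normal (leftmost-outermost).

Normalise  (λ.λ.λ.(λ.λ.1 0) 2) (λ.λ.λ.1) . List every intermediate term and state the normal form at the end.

Answer: normal form = λ.λ.λ.λ.λ.1  (in 3 steps)

Working:
  start: (λ.λ.λ.(λ.λ.1 0) 2) (λ.λ.λ.1)
  step 1: λ.λ.(λ.λ.1 0) (λ.λ.λ.1)
  step 2: λ.λ.λ.(λ.λ.λ.1) 0
  step 3: λ.λ.λ.λ.λ.1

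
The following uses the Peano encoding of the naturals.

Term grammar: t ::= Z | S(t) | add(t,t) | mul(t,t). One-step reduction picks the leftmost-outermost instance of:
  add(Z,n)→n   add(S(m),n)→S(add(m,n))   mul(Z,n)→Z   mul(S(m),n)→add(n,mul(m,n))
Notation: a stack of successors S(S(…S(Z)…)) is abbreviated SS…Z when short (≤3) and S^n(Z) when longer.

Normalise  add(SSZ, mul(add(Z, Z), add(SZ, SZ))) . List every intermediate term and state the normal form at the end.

Answer: normal form = SSZ  (in 5 steps)

Working:
  start: add(SSZ, mul(add(Z, Z), add(SZ, SZ)))
  [1] S(add(SZ, mul(add(Z, Z), add(SZ, SZ))))
  [2] S(S(add(Z, mul(add(Z, Z), add(SZ, SZ)))))
  [3] S(S(mul(add(Z, Z), add(SZ, SZ))))
  [4] S(S(mul(Z, add(SZ, SZ))))
  [5] SSZ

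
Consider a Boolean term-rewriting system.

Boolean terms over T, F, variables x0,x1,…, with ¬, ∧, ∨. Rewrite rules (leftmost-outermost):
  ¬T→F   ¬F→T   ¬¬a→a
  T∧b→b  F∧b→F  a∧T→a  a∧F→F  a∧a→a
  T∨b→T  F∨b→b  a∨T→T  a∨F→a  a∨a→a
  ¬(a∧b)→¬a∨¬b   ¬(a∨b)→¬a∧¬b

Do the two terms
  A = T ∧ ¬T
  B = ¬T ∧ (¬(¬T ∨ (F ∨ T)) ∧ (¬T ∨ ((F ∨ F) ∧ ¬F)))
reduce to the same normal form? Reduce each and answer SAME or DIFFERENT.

Term A:
  start: T ∧ ¬T
  step 1: ¬T
  step 2: F

Term B:
  start: ¬T ∧ (¬(¬T ∨ (F ∨ T)) ∧ (¬T ∨ ((F ∨ F) ∧ ¬F)))
  step 1: F ∧ (¬(¬T ∨ (F ∨ T)) ∧ (¬T ∨ ((F ∨ F) ∧ ¬F)))
  step 2: F

Answer: SAME — A ⇓ F, B ⇓ F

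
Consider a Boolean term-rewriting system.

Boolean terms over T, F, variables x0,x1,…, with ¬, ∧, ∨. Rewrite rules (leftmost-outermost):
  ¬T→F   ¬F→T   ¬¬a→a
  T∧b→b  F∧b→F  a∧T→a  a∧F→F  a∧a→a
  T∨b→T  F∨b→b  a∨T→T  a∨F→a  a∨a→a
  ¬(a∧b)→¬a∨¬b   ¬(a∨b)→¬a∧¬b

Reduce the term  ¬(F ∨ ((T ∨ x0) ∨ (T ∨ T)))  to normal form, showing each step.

  start: ¬(F ∨ ((T ∨ x0) ∨ (T ∨ T)))
  step 1: ¬F ∧ ¬((T ∨ x0) ∨ (T ∨ T))
  step 2: T ∧ ¬((T ∨ x0) ∨ (T ∨ T))
  step 3: ¬((T ∨ x0) ∨ (T ∨ T))
  step 4: ¬(T ∨ x0) ∧ ¬(T ∨ T)
  step 5: (¬T ∧ ¬x0) ∧ ¬(T ∨ T)
  step 6: (F ∧ ¬x0) ∧ ¬(T ∨ T)
  step 7: F ∧ ¬(T ∨ T)
  step 8: F

Answer: normal form = F  (in 8 steps)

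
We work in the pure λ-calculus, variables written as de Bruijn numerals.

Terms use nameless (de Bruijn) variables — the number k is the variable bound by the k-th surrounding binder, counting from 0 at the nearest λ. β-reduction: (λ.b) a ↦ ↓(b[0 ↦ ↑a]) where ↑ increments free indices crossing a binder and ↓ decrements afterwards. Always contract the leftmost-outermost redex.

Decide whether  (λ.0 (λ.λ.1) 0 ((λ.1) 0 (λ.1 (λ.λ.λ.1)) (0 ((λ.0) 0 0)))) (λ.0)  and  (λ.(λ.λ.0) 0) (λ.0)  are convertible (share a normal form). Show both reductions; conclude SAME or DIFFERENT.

Term A:
  start: (λ.0 (λ.λ.1) 0 ((λ.1) 0 (λ.1 (λ.λ.λ.1)) (0 ((λ.0) 0 0)))) (λ.0)
  [1] (λ.0) (λ.λ.1) (λ.0) ((λ.λ.0) (λ.0) (λ.(λ.0) (λ.λ.λ.1)) ((λ.0) ((λ.0) (λ.0) (λ.0))))
  [2] (λ.λ.1) (λ.0) ((λ.λ.0) (λ.0) (λ.(λ.0) (λ.λ.λ.1)) ((λ.0) ((λ.0) (λ.0) (λ.0))))
  [3] (λ.λ.0) ((λ.λ.0) (λ.0) (λ.(λ.0) (λ.λ.λ.1)) ((λ.0) ((λ.0) (λ.0) (λ.0))))
  [4] λ.0

Term B:
  start: (λ.(λ.λ.0) 0) (λ.0)
  [1] (λ.λ.0) (λ.0)
  [2] λ.0

Answer: SAME — A ⇓ λ.0, B ⇓ λ.0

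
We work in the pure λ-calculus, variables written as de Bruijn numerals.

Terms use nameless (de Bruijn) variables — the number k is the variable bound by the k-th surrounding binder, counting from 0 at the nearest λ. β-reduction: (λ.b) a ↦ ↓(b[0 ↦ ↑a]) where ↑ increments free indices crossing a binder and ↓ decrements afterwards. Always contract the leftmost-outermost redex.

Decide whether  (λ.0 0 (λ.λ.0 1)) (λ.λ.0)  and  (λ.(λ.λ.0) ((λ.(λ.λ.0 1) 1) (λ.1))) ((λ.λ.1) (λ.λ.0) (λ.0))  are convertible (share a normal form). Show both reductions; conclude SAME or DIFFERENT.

Term A:
  start: (λ.0 0 (λ.λ.0 1)) (λ.λ.0)
  →1  (λ.λ.0) (λ.λ.0) (λ.λ.0 1)
  →2  (λ.0) (λ.λ.0 1)
  →3  λ.λ.0 1

Term B:
  start: (λ.(λ.λ.0) ((λ.(λ.λ.0 1) 1) (λ.1))) ((λ.λ.1) (λ.λ.0) (λ.0))
  →1  (λ.λ.0) ((λ.(λ.λ.0 1) ((λ.λ.1) (λ.λ.0) (λ.0))) (λ.(λ.λ.1) (λ.λ.0) (λ.0)))
  →2  λ.0

Answer: DIFFERENT — A ⇓ λ.λ.0 1, B ⇓ λ.0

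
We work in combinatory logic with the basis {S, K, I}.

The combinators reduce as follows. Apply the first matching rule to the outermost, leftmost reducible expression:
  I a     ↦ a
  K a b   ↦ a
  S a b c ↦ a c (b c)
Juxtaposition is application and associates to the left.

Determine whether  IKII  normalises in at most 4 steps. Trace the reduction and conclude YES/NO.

Answer: YES — reaches normal form I in 2 ≤ 4 steps

Reduction:
  start: IKII
  [1] KII
  [2] I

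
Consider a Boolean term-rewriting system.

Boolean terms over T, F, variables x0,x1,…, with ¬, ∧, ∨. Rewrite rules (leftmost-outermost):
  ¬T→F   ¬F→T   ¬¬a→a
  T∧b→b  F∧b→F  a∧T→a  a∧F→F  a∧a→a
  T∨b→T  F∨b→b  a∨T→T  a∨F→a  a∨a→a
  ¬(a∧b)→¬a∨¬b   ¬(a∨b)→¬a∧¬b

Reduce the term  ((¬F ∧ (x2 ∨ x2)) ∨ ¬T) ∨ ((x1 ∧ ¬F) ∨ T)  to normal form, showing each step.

Answer: normal form = T  (in 7 steps)

Derivation:
  start: ((¬F ∧ (x2 ∨ x2)) ∨ ¬T) ∨ ((x1 ∧ ¬F) ∨ T)
  [1] ((T ∧ (x2 ∨ x2)) ∨ ¬T) ∨ ((x1 ∧ ¬F) ∨ T)
  [2] ((x2 ∨ x2) ∨ ¬T) ∨ ((x1 ∧ ¬F) ∨ T)
  [3] (x2 ∨ ¬T) ∨ ((x1 ∧ ¬F) ∨ T)
  [4] (x2 ∨ F) ∨ ((x1 ∧ ¬F) ∨ T)
  [5] x2 ∨ ((x1 ∧ ¬F) ∨ T)
  [6] x2 ∨ T
  [7] T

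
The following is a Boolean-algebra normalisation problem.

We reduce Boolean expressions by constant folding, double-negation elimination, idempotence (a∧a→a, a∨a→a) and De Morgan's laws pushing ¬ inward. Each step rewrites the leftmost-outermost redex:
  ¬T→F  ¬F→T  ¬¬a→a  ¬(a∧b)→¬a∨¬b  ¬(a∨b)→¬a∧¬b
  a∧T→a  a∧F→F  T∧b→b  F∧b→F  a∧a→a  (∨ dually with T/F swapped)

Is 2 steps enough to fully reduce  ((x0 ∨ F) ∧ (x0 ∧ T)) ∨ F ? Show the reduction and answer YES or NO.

Answer: NO — after 2 steps the term is x0 ∧ (x0 ∧ T), not yet normal

Derivation:
  start: ((x0 ∨ F) ∧ (x0 ∧ T)) ∨ F
  step 1: (x0 ∨ F) ∧ (x0 ∧ T)
  step 2: x0 ∧ (x0 ∧ T)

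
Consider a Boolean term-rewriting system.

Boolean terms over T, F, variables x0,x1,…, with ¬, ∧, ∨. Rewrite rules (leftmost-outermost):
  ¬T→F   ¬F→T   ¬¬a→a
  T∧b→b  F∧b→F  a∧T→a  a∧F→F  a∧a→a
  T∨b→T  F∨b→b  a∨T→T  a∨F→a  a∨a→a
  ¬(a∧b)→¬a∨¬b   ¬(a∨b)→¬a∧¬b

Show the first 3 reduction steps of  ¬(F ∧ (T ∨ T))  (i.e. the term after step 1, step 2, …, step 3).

  start: ¬(F ∧ (T ∨ T))
  [1] ¬F ∨ ¬(T ∨ T)
  [2] T ∨ ¬(T ∨ T)
  [3] T

Answer: after 3 steps: T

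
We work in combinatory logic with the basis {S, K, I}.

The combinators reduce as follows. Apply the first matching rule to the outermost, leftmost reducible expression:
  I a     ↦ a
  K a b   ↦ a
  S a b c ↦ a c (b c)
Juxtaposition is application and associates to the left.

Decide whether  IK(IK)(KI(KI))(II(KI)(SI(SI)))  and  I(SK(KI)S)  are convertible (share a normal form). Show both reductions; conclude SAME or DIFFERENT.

Term A:
  start: IK(IK)(KI(KI))(II(KI)(SI(SI)))
  →1  K(IK)(KI(KI))(II(KI)(SI(SI)))
  →2  IK(II(KI)(SI(SI)))
  →3  K(II(KI)(SI(SI)))
  →4  K(I(KI)(SI(SI)))
  →5  K(KI(SI(SI)))
  →6  KI

Term B:
  start: I(SK(KI)S)
  →1  SK(KI)S
  →2  KS(KIS)
  →3  S

Answer: DIFFERENT — A ⇓ KI, B ⇓ S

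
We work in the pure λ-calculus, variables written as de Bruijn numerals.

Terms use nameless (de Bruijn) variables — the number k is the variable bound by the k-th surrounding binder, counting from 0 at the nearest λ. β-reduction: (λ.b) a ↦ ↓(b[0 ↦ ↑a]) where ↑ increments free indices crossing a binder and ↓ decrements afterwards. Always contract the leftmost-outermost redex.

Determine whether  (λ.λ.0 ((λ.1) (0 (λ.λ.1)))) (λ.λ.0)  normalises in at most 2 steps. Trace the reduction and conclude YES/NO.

Answer: YES — reaches normal form λ.0 0 in 2 ≤ 2 steps

Working:
  start: (λ.λ.0 ((λ.1) (0 (λ.λ.1)))) (λ.λ.0)
  [1] λ.0 ((λ.1) (0 (λ.λ.1)))
  [2] λ.0 0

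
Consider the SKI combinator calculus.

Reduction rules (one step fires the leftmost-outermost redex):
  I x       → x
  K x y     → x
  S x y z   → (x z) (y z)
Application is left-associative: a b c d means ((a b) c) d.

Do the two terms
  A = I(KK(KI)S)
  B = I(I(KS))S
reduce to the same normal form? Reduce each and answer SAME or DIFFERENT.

Answer: DIFFERENT — A ⇓ KS, B ⇓ S

Working:
Term A:
  start: I(KK(KI)S)
  [1] KK(KI)S
  [2] KS

Term B:
  start: I(I(KS))S
  [1] I(KS)S
  [2] KSS
  [3] S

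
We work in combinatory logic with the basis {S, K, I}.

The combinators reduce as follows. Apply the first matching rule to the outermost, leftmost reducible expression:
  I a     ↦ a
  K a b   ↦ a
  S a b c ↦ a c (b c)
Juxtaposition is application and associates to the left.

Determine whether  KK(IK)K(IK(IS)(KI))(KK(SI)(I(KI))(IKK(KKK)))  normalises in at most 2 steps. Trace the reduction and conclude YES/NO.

  start: KK(IK)K(IK(IS)(KI))(KK(SI)(I(KI))(IKK(KKK)))
  step 1: KK(IK(IS)(KI))(KK(SI)(I(KI))(IKK(KKK)))
  step 2: K(KK(SI)(I(KI))(IKK(KKK)))

Answer: NO — after 2 steps the term is K(KK(SI)(I(KI))(IKK(KKK))), not yet normal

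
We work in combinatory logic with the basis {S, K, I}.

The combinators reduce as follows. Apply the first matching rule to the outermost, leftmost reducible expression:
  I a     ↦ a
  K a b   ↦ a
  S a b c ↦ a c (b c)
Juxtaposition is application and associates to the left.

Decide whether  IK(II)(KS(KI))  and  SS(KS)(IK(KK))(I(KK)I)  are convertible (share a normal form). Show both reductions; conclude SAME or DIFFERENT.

Answer: DIFFERENT — A ⇓ I, B ⇓ K

Reduction:
Term A:
  start: IK(II)(KS(KI))
  [1] K(II)(KS(KI))
  [2] II
  [3] I

Term B:
  start: SS(KS)(IK(KK))(I(KK)I)
  [1] S(IK(KK))(KS(IK(KK)))(I(KK)I)
  [2] IK(KK)(I(KK)I)(KS(IK(KK))(I(KK)I))
  [3] K(KK)(I(KK)I)(KS(IK(KK))(I(KK)I))
  [4] KK(KS(IK(KK))(I(KK)I))
  [5] K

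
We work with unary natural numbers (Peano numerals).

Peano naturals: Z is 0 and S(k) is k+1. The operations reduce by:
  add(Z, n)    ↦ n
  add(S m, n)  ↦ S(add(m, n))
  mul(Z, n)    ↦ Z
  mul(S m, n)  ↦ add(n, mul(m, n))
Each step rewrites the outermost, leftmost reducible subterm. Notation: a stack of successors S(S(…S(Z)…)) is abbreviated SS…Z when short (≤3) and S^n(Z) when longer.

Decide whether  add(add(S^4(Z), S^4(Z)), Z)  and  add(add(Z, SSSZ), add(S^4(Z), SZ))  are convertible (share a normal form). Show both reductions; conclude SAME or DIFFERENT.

Term A:
  start: add(add(S^4(Z), S^4(Z)), Z)
  →1  add(S(add(SSSZ, S^4(Z))), Z)
  →2  S(add(add(SSSZ, S^4(Z)), Z))
  →3  S(add(S(add(SSZ, S^4(Z))), Z))
  →4  S(S(add(add(SSZ, S^4(Z)), Z)))
  →5  S(S(add(S(add(SZ, S^4(Z))), Z)))
  →6  S(S(S(add(add(SZ, S^4(Z)), Z))))
  →7  S(S(S(add(S(add(Z, S^4(Z))), Z))))
  →8  S(S(S(S(add(add(Z, S^4(Z)), Z)))))
  →9  S(S(S(S(add(S^4(Z), Z)))))
  →10  S(S(S(S(S(add(SSSZ, Z))))))
  →11  S(S(S(S(S(S(add(SSZ, Z)))))))
  →12  S(S(S(S(S(S(S(add(SZ, Z))))))))
  →13  S(S(S(S(S(S(S(S(add(Z, Z)))))))))
  →14  S^8(Z)

Term B:
  start: add(add(Z, SSSZ), add(S^4(Z), SZ))
  →1  add(SSSZ, add(S^4(Z), SZ))
  →2  S(add(SSZ, add(S^4(Z), SZ)))
  →3  S(S(add(SZ, add(S^4(Z), SZ))))
  →4  S(S(S(add(Z, add(S^4(Z), SZ)))))
  →5  S(S(S(add(S^4(Z), SZ))))
  →6  S(S(S(S(add(SSSZ, SZ)))))
  →7  S(S(S(S(S(add(SSZ, SZ))))))
  →8  S(S(S(S(S(S(add(SZ, SZ)))))))
  →9  S(S(S(S(S(S(S(add(Z, SZ))))))))
  →10  S^8(Z)

Answer: SAME — A ⇓ S^8(Z), B ⇓ S^8(Z)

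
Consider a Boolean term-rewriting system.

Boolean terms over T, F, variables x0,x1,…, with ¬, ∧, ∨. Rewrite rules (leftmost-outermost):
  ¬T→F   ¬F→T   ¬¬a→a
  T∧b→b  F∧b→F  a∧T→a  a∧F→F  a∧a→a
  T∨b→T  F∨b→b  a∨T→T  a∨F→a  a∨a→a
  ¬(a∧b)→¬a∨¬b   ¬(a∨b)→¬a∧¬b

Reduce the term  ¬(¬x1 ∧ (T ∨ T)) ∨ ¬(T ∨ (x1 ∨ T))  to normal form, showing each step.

Answer: normal form = x1  (in 10 steps)

Working:
  start: ¬(¬x1 ∧ (T ∨ T)) ∨ ¬(T ∨ (x1 ∨ T))
  step 1: (¬¬x1 ∨ ¬(T ∨ T)) ∨ ¬(T ∨ (x1 ∨ T))
  step 2: (x1 ∨ ¬(T ∨ T)) ∨ ¬(T ∨ (x1 ∨ T))
  step 3: (x1 ∨ (¬T ∧ ¬T)) ∨ ¬(T ∨ (x1 ∨ T))
  step 4: (x1 ∨ ¬T) ∨ ¬(T ∨ (x1 ∨ T))
  step 5: (x1 ∨ F) ∨ ¬(T ∨ (x1 ∨ T))
  step 6: x1 ∨ ¬(T ∨ (x1 ∨ T))
  step 7: x1 ∨ (¬T ∧ ¬(x1 ∨ T))
  step 8: x1 ∨ (F ∧ ¬(x1 ∨ T))
  step 9: x1 ∨ F
  step 10: x1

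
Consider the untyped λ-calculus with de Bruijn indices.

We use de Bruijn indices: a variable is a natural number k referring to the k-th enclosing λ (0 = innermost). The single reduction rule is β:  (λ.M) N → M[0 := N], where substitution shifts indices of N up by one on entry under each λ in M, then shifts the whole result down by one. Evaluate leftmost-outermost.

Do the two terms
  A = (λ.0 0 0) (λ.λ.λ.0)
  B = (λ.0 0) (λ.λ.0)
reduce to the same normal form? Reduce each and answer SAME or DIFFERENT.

Answer: SAME — A ⇓ λ.0, B ⇓ λ.0

Reduction:
Term A:
  start: (λ.0 0 0) (λ.λ.λ.0)
  [1] (λ.λ.λ.0) (λ.λ.λ.0) (λ.λ.λ.0)
  [2] (λ.λ.0) (λ.λ.λ.0)
  [3] λ.0

Term B:
  start: (λ.0 0) (λ.λ.0)
  [1] (λ.λ.0) (λ.λ.0)
  [2] λ.0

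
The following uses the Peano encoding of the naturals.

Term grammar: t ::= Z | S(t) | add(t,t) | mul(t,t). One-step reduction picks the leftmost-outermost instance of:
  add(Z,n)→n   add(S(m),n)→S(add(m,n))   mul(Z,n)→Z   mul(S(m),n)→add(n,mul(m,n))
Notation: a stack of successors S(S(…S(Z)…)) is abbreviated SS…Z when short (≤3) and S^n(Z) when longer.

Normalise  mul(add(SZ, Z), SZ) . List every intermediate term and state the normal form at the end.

  start: mul(add(SZ, Z), SZ)
  step 1: mul(S(add(Z, Z)), SZ)
  step 2: add(SZ, mul(add(Z, Z), SZ))
  step 3: S(add(Z, mul(add(Z, Z), SZ)))
  step 4: S(mul(add(Z, Z), SZ))
  step 5: S(mul(Z, SZ))
  step 6: SZ

Answer: normal form = SZ  (in 6 steps)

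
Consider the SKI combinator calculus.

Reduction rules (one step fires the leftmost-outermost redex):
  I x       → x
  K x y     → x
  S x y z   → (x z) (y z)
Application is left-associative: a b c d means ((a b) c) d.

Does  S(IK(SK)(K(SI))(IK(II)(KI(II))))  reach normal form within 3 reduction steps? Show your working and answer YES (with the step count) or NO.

  start: S(IK(SK)(K(SI))(IK(II)(KI(II))))
  →1  S(K(SK)(K(SI))(IK(II)(KI(II))))
  →2  S(SK(IK(II)(KI(II))))
  →3  S(SK(K(II)(KI(II))))

Answer: NO — after 3 steps the term is S(SK(K(II)(KI(II)))), not yet normal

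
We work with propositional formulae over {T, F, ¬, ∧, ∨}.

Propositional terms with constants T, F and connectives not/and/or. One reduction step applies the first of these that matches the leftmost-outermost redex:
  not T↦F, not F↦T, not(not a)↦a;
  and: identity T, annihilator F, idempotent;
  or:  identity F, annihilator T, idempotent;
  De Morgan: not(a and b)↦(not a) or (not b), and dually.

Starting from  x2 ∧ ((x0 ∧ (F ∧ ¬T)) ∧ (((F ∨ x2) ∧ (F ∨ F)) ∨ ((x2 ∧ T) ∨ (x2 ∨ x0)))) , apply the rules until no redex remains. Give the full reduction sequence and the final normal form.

Answer: normal form = F  (in 4 steps)

Working:
  start: x2 ∧ ((x0 ∧ (F ∧ ¬T)) ∧ (((F ∨ x2) ∧ (F ∨ F)) ∨ ((x2 ∧ T) ∨ (x2 ∨ x0))))
  →1  x2 ∧ ((x0 ∧ F) ∧ (((F ∨ x2) ∧ (F ∨ F)) ∨ ((x2 ∧ T) ∨ (x2 ∨ x0))))
  →2  x2 ∧ (F ∧ (((F ∨ x2) ∧ (F ∨ F)) ∨ ((x2 ∧ T) ∨ (x2 ∨ x0))))
  →3  x2 ∧ F
  →4  F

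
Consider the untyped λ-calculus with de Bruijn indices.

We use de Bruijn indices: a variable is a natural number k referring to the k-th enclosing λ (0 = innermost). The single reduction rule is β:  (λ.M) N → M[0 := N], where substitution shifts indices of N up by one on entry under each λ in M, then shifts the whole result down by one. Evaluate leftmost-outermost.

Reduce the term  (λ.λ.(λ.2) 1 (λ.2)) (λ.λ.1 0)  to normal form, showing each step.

Answer: normal form = λ.λ.λ.λ.1 0  (in 4 steps)

Derivation:
  start: (λ.λ.(λ.2) 1 (λ.2)) (λ.λ.1 0)
  step 1: λ.(λ.λ.λ.1 0) (λ.λ.1 0) (λ.λ.λ.1 0)
  step 2: λ.(λ.λ.1 0) (λ.λ.λ.1 0)
  step 3: λ.λ.(λ.λ.λ.1 0) 0
  step 4: λ.λ.λ.λ.1 0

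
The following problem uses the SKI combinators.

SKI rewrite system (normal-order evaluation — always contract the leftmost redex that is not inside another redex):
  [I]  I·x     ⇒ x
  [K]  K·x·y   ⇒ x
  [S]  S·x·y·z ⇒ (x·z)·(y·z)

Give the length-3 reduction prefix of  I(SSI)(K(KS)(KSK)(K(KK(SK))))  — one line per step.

Answer: after 3 steps: S(KS(K(KK(SK))))(I(K(KS)(KSK)(K(KK(SK)))))

Derivation:
  start: I(SSI)(K(KS)(KSK)(K(KK(SK))))
  step 1: SSI(K(KS)(KSK)(K(KK(SK))))
  step 2: S(K(KS)(KSK)(K(KK(SK))))(I(K(KS)(KSK)(K(KK(SK)))))
  step 3: S(KS(K(KK(SK))))(I(K(KS)(KSK)(K(KK(SK)))))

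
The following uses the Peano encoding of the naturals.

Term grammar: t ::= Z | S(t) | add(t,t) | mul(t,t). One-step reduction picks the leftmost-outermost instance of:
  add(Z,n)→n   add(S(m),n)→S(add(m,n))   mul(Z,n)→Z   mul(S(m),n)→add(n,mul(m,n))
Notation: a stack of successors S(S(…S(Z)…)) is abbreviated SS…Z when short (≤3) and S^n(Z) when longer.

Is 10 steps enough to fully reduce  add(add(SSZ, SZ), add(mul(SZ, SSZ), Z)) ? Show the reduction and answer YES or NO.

Answer: NO — after 10 steps the term is S(S(S(S(add(add(SZ, mul(Z, SSZ)), Z))))), not yet normal

Working:
  start: add(add(SSZ, SZ), add(mul(SZ, SSZ), Z))
  step 1: add(S(add(SZ, SZ)), add(mul(SZ, SSZ), Z))
  step 2: S(add(add(SZ, SZ), add(mul(SZ, SSZ), Z)))
  step 3: S(add(S(add(Z, SZ)), add(mul(SZ, SSZ), Z)))
  step 4: S(S(add(add(Z, SZ), add(mul(SZ, SSZ), Z))))
  step 5: S(S(add(SZ, add(mul(SZ, SSZ), Z))))
  step 6: S(S(S(add(Z, add(mul(SZ, SSZ), Z)))))
  step 7: S(S(S(add(mul(SZ, SSZ), Z))))
  step 8: S(S(S(add(add(SSZ, mul(Z, SSZ)), Z))))
  step 9: S(S(S(add(S(add(SZ, mul(Z, SSZ))), Z))))
  step 10: S(S(S(S(add(add(SZ, mul(Z, SSZ)), Z)))))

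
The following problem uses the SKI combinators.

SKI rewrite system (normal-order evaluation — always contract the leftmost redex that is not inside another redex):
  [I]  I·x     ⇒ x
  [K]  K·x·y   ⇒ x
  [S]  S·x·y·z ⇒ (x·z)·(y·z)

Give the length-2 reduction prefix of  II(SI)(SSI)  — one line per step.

Answer: after 2 steps: SI(SSI)

Working:
  start: II(SI)(SSI)
  step 1: I(SI)(SSI)
  step 2: SI(SSI)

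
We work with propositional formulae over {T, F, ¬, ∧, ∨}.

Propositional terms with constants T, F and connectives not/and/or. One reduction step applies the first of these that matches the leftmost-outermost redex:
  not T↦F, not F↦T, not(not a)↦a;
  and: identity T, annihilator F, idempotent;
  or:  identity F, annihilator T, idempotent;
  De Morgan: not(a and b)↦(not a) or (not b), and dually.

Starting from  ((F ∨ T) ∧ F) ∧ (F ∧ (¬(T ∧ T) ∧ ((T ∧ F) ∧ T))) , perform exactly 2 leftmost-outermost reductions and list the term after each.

Answer: after 2 steps: F

Derivation:
  start: ((F ∨ T) ∧ F) ∧ (F ∧ (¬(T ∧ T) ∧ ((T ∧ F) ∧ T)))
  step 1: F ∧ (F ∧ (¬(T ∧ T) ∧ ((T ∧ F) ∧ T)))
  step 2: F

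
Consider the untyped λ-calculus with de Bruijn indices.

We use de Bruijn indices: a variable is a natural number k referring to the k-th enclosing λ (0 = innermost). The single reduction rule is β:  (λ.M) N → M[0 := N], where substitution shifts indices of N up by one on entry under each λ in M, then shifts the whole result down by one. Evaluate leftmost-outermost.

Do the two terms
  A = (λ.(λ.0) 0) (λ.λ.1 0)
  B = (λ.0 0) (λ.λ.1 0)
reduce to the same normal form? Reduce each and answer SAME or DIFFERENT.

Answer: SAME — A ⇓ λ.λ.1 0, B ⇓ λ.λ.1 0

Working:
Term A:
  start: (λ.(λ.0) 0) (λ.λ.1 0)
  →1  (λ.0) (λ.λ.1 0)
  →2  λ.λ.1 0

Term B:
  start: (λ.0 0) (λ.λ.1 0)
  →1  (λ.λ.1 0) (λ.λ.1 0)
  →2  λ.(λ.λ.1 0) 0
  →3  λ.λ.1 0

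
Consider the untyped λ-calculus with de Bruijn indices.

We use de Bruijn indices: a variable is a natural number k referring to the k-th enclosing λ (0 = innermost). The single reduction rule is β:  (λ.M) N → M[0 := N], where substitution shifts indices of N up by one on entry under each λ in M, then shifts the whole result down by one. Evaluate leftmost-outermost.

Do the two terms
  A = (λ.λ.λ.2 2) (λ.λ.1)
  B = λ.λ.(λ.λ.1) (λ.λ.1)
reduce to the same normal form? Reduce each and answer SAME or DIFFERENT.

Answer: SAME — A ⇓ λ.λ.λ.λ.λ.1, B ⇓ λ.λ.λ.λ.λ.1

Reduction:
Term A:
  start: (λ.λ.λ.2 2) (λ.λ.1)
  [1] λ.λ.(λ.λ.1) (λ.λ.1)
  [2] λ.λ.λ.λ.λ.1

Term B:
  start: λ.λ.(λ.λ.1) (λ.λ.1)
  [1] λ.λ.λ.λ.λ.1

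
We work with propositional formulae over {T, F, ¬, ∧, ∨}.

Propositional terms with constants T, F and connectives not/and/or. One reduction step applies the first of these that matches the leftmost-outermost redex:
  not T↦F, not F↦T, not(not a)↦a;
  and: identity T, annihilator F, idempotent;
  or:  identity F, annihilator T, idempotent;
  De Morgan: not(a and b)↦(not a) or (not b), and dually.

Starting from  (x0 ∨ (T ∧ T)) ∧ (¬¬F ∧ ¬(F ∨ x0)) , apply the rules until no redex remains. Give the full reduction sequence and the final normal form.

Answer: normal form = F  (in 5 steps)

Derivation:
  start: (x0 ∨ (T ∧ T)) ∧ (¬¬F ∧ ¬(F ∨ x0))
  [1] (x0 ∨ T) ∧ (¬¬F ∧ ¬(F ∨ x0))
  [2] T ∧ (¬¬F ∧ ¬(F ∨ x0))
  [3] ¬¬F ∧ ¬(F ∨ x0)
  [4] F ∧ ¬(F ∨ x0)
  [5] F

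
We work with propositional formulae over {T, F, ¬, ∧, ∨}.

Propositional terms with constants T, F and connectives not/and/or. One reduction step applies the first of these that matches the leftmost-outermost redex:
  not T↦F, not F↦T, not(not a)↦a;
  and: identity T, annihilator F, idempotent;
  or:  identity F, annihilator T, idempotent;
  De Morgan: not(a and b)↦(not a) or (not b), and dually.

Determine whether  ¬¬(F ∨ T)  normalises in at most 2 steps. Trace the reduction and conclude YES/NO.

  start: ¬¬(F ∨ T)
  →1  F ∨ T
  →2  T

Answer: YES — reaches normal form T in 2 ≤ 2 steps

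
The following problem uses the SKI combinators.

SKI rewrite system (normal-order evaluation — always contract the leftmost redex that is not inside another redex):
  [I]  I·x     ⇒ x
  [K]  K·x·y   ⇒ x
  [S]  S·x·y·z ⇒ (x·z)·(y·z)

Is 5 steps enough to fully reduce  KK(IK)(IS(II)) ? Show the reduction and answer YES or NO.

Answer: YES — reaches normal form K(SI) in 3 ≤ 5 steps

Derivation:
  start: KK(IK)(IS(II))
  →1  K(IS(II))
  →2  K(S(II))
  →3  K(SI)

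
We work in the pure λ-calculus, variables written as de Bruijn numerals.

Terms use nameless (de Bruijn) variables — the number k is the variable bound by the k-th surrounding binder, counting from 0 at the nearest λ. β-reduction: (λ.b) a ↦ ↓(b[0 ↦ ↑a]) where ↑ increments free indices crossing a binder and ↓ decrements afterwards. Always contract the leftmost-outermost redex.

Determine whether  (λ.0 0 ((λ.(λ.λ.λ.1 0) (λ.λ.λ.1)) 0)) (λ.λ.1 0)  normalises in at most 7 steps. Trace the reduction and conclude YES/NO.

Answer: YES — reaches normal form λ.λ.1 0 in 7 ≤ 7 steps

Working:
  start: (λ.0 0 ((λ.(λ.λ.λ.1 0) (λ.λ.λ.1)) 0)) (λ.λ.1 0)
  step 1: (λ.λ.1 0) (λ.λ.1 0) ((λ.(λ.λ.λ.1 0) (λ.λ.λ.1)) (λ.λ.1 0))
  step 2: (λ.(λ.λ.1 0) 0) ((λ.(λ.λ.λ.1 0) (λ.λ.λ.1)) (λ.λ.1 0))
  step 3: (λ.λ.1 0) ((λ.(λ.λ.λ.1 0) (λ.λ.λ.1)) (λ.λ.1 0))
  step 4: λ.(λ.(λ.λ.λ.1 0) (λ.λ.λ.1)) (λ.λ.1 0) 0
  step 5: λ.(λ.λ.λ.1 0) (λ.λ.λ.1) 0
  step 6: λ.(λ.λ.1 0) 0
  step 7: λ.λ.1 0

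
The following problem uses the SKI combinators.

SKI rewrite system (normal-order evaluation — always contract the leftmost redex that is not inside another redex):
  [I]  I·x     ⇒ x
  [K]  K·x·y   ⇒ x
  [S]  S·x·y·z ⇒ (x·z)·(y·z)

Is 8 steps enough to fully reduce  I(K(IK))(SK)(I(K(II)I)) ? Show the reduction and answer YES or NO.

Answer: YES — reaches normal form KI in 6 ≤ 8 steps

Reduction:
  start: I(K(IK))(SK)(I(K(II)I))
  [1] K(IK)(SK)(I(K(II)I))
  [2] IK(I(K(II)I))
  [3] K(I(K(II)I))
  [4] K(K(II)I)
  [5] K(II)
  [6] KI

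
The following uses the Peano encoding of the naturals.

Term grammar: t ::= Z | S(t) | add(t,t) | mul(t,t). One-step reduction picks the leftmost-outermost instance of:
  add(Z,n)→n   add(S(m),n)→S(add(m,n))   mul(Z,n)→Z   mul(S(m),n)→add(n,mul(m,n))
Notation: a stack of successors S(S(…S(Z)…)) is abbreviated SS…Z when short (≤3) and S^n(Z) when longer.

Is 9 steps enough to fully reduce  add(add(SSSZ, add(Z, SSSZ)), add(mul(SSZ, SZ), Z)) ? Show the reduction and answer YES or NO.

Answer: NO — after 9 steps the term is S(S(S(S(add(SSZ, add(mul(SSZ, SZ), Z)))))), not yet normal

Derivation:
  start: add(add(SSSZ, add(Z, SSSZ)), add(mul(SSZ, SZ), Z))
  →1  add(S(add(SSZ, add(Z, SSSZ))), add(mul(SSZ, SZ), Z))
  →2  S(add(add(SSZ, add(Z, SSSZ)), add(mul(SSZ, SZ), Z)))
  →3  S(add(S(add(SZ, add(Z, SSSZ))), add(mul(SSZ, SZ), Z)))
  →4  S(S(add(add(SZ, add(Z, SSSZ)), add(mul(SSZ, SZ), Z))))
  →5  S(S(add(S(add(Z, add(Z, SSSZ))), add(mul(SSZ, SZ), Z))))
  →6  S(S(S(add(add(Z, add(Z, SSSZ)), add(mul(SSZ, SZ), Z)))))
  →7  S(S(S(add(add(Z, SSSZ), add(mul(SSZ, SZ), Z)))))
  →8  S(S(S(add(SSSZ, add(mul(SSZ, SZ), Z)))))
  →9  S(S(S(S(add(SSZ, add(mul(SSZ, SZ), Z))))))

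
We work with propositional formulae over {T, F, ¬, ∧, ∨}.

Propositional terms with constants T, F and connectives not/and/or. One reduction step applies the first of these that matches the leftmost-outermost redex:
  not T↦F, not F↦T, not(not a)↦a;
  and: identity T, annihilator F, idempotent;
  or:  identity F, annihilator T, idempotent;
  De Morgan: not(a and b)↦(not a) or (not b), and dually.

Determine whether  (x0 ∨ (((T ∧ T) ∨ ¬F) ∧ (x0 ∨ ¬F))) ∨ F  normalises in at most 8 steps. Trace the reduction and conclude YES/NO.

  start: (x0 ∨ (((T ∧ T) ∨ ¬F) ∧ (x0 ∨ ¬F))) ∨ F
  [1] x0 ∨ (((T ∧ T) ∨ ¬F) ∧ (x0 ∨ ¬F))
  [2] x0 ∨ ((T ∨ ¬F) ∧ (x0 ∨ ¬F))
  [3] x0 ∨ (T ∧ (x0 ∨ ¬F))
  [4] x0 ∨ (x0 ∨ ¬F)
  [5] x0 ∨ (x0 ∨ T)
  [6] x0 ∨ T
  [7] T

Answer: YES — reaches normal form T in 7 ≤ 8 steps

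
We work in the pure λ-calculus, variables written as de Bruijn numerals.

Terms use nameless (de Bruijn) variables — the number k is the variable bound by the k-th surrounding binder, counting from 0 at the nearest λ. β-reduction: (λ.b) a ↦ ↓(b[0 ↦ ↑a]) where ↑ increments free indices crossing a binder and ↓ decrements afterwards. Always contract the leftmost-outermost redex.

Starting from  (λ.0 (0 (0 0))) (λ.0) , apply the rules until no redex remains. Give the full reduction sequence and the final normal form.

Answer: normal form = λ.0  (in 4 steps)

Working:
  start: (λ.0 (0 (0 0))) (λ.0)
  step 1: (λ.0) ((λ.0) ((λ.0) (λ.0)))
  step 2: (λ.0) ((λ.0) (λ.0))
  step 3: (λ.0) (λ.0)
  step 4: λ.0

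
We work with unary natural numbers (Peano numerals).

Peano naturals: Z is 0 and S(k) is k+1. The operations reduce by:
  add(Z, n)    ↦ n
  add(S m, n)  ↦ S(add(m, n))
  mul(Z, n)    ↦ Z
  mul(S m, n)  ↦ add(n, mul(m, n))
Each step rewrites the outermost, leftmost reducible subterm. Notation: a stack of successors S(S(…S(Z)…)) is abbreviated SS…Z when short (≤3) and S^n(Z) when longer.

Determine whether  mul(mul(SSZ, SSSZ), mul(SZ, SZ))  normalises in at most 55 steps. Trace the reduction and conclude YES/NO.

Answer: YES — reaches normal form S^6(Z) in 54 ≤ 55 steps

Working:
  start: mul(mul(SSZ, SSSZ), mul(SZ, SZ))
  →1  mul(add(SSSZ, mul(SZ, SSSZ)), mul(SZ, SZ))
  →2  mul(S(add(SSZ, mul(SZ, SSSZ))), mul(SZ, SZ))
  →3  add(mul(SZ, SZ), mul(add(SSZ, mul(SZ, SSSZ)), mul(SZ, SZ)))
  →4  add(add(SZ, mul(Z, SZ)), mul(add(SSZ, mul(SZ, SSSZ)), mul(SZ, SZ)))
  →5  add(S(add(Z, mul(Z, SZ))), mul(add(SSZ, mul(SZ, SSSZ)), mul(SZ, SZ)))
  →6  S(add(add(Z, mul(Z, SZ)), mul(add(SSZ, mul(SZ, SSSZ)), mul(SZ, SZ))))
  →7  S(add(mul(Z, SZ), mul(add(SSZ, mul(SZ, SSSZ)), mul(SZ, SZ))))
  →8  S(add(Z, mul(add(SSZ, mul(SZ, SSSZ)), mul(SZ, SZ))))
  →9  S(mul(add(SSZ, mul(SZ, SSSZ)), mul(SZ, SZ)))
  →10  S(mul(S(add(SZ, mul(SZ, SSSZ))), mul(SZ, SZ)))
  →11  S(add(mul(SZ, SZ), mul(add(SZ, mul(SZ, SSSZ)), mul(SZ, SZ))))
  →12  S(add(add(SZ, mul(Z, SZ)), mul(add(SZ, mul(SZ, SSSZ)), mul(SZ, SZ))))
  →13  S(add(S(add(Z, mul(Z, SZ))), mul(add(SZ, mul(SZ, SSSZ)), mul(SZ, SZ))))
  →14  S(S(add(add(Z, mul(Z, SZ)), mul(add(SZ, mul(SZ, SSSZ)), mul(SZ, SZ)))))
  →15  S(S(add(mul(Z, SZ), mul(add(SZ, mul(SZ, SSSZ)), mul(SZ, SZ)))))
  →16  S(S(add(Z, mul(add(SZ, mul(SZ, SSSZ)), mul(SZ, SZ)))))
  →17  S(S(mul(add(SZ, mul(SZ, SSSZ)), mul(SZ, SZ))))
  →18  S(S(mul(S(add(Z, mul(SZ, SSSZ))), mul(SZ, SZ))))
  →19  S(S(add(mul(SZ, SZ), mul(add(Z, mul(SZ, SSSZ)), mul(SZ, SZ)))))
  →20  S(S(add(add(SZ, mul(Z, SZ)), mul(add(Z, mul(SZ, SSSZ)), mul(SZ, SZ)))))
  →21  S(S(add(S(add(Z, mul(Z, SZ))), mul(add(Z, mul(SZ, SSSZ)), mul(SZ, SZ)))))
  →22  S(S(S(add(add(Z, mul(Z, SZ)), mul(add(Z, mul(SZ, SSSZ)), mul(SZ, SZ))))))
  →23  S(S(S(add(mul(Z, SZ), mul(add(Z, mul(SZ, SSSZ)), mul(SZ, SZ))))))
  →24  S(S(S(add(Z, mul(add(Z, mul(SZ, SSSZ)), mul(SZ, SZ))))))
  →25  S(S(S(mul(add(Z, mul(SZ, SSSZ)), mul(SZ, SZ)))))
  →26  S(S(S(mul(mul(SZ, SSSZ), mul(SZ, SZ)))))
  →27  S(S(S(mul(add(SSSZ, mul(Z, SSSZ)), mul(SZ, SZ)))))
  →28  S(S(S(mul(S(add(SSZ, mul(Z, SSSZ))), mul(SZ, SZ)))))
  →29  S(S(S(add(mul(SZ, SZ), mul(add(SSZ, mul(Z, SSSZ)), mul(SZ, SZ))))))
  →30  S(S(S(add(add(SZ, mul(Z, SZ)), mul(add(SSZ, mul(Z, SSSZ)), mul(SZ, SZ))))))
  →31  S(S(S(add(S(add(Z, mul(Z, SZ))), mul(add(SSZ, mul(Z, SSSZ)), mul(SZ, SZ))))))
  →32  S(S(S(S(add(add(Z, mul(Z, SZ)), mul(add(SSZ, mul(Z, SSSZ)), mul(SZ, SZ)))))))
  →33  S(S(S(S(add(mul(Z, SZ), mul(add(SSZ, mul(Z, SSSZ)), mul(SZ, SZ)))))))
  →34  S(S(S(S(add(Z, mul(add(SSZ, mul(Z, SSSZ)), mul(SZ, SZ)))))))
  →35  S(S(S(S(mul(add(SSZ, mul(Z, SSSZ)), mul(SZ, SZ))))))
  →36  S(S(S(S(mul(S(add(SZ, mul(Z, SSSZ))), mul(SZ, SZ))))))
  →37  S(S(S(S(add(mul(SZ, SZ), mul(add(SZ, mul(Z, SSSZ)), mul(SZ, SZ)))))))
  →38  S(S(S(S(add(add(SZ, mul(Z, SZ)), mul(add(SZ, mul(Z, SSSZ)), mul(SZ, SZ)))))))
  →39  S(S(S(S(add(S(add(Z, mul(Z, SZ))), mul(add(SZ, mul(Z, SSSZ)), mul(SZ, SZ)))))))
  →40  S(S(S(S(S(add(add(Z, mul(Z, SZ)), mul(add(SZ, mul(Z, SSSZ)), mul(SZ, SZ))))))))
  →41  S(S(S(S(S(add(mul(Z, SZ), mul(add(SZ, mul(Z, SSSZ)), mul(SZ, SZ))))))))
  →42  S(S(S(S(S(add(Z, mul(add(SZ, mul(Z, SSSZ)), mul(SZ, SZ))))))))
  →43  S(S(S(S(S(mul(add(SZ, mul(Z, SSSZ)), mul(SZ, SZ)))))))
  →44  S(S(S(S(S(mul(S(add(Z, mul(Z, SSSZ))), mul(SZ, SZ)))))))
  →45  S(S(S(S(S(add(mul(SZ, SZ), mul(add(Z, mul(Z, SSSZ)), mul(SZ, SZ))))))))
  →46  S(S(S(S(S(add(add(SZ, mul(Z, SZ)), mul(add(Z, mul(Z, SSSZ)), mul(SZ, SZ))))))))
  →47  S(S(S(S(S(add(S(add(Z, mul(Z, SZ))), mul(add(Z, mul(Z, SSSZ)), mul(SZ, SZ))))))))
  →48  S(S(S(S(S(S(add(add(Z, mul(Z, SZ)), mul(add(Z, mul(Z, SSSZ)), mul(SZ, SZ)))))))))
  →49  S(S(S(S(S(S(add(mul(Z, SZ), mul(add(Z, mul(Z, SSSZ)), mul(SZ, SZ)))))))))
  →50  S(S(S(S(S(S(add(Z, mul(add(Z, mul(Z, SSSZ)), mul(SZ, SZ)))))))))
  →51  S(S(S(S(S(S(mul(add(Z, mul(Z, SSSZ)), mul(SZ, SZ))))))))
  →52  S(S(S(S(S(S(mul(mul(Z, SSSZ), mul(SZ, SZ))))))))
  →53  S(S(S(S(S(S(mul(Z, mul(SZ, SZ))))))))
  →54  S^6(Z)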